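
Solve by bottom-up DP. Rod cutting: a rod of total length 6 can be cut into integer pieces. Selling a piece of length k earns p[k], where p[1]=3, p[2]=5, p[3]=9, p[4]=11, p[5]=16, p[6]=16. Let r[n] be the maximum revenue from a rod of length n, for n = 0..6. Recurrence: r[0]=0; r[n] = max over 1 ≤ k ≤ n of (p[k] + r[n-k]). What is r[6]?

19

   n    0    1    2    3    4    5    6
r[n]    0    3    6    9   12   16   19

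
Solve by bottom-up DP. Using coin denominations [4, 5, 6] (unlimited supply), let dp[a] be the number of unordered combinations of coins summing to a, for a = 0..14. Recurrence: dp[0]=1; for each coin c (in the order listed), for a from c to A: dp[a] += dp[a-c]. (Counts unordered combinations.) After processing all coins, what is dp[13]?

after  coin     0     1     2     3     4     5     6     7     8     9    10    11    12    13    14
          4     1     0     0     0     1     0     0     0     1     0     0     0     1     0     0
          5     1     0     0     0     1     1     0     0     1     1     1     0     1     1     1
          6     1     0     0     0     1     1     1     0     1     1     2     1     2     1     2

1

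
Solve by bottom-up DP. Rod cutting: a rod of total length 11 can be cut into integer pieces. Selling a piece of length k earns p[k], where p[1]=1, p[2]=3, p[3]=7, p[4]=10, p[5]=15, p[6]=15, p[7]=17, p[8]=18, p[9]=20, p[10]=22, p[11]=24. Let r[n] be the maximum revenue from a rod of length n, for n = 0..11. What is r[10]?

30

   n    0    1    2    3    4    5    6    7    8    9   10   11
r[n]    0    1    3    7   10   15   16   18   22   25   30   31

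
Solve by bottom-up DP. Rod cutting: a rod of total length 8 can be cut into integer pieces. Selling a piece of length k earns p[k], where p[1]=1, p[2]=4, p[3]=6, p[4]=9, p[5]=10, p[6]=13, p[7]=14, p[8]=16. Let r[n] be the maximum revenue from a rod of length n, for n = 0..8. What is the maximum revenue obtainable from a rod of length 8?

18

   n    0    1    2    3    4    5    6    7    8
r[n]    0    1    4    6    9   10   13   15   18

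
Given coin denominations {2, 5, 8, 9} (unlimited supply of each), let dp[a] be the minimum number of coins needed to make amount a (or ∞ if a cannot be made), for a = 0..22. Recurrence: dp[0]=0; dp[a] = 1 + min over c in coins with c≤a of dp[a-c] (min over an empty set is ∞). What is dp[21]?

 a  0  1  2  3  4  5  6  7  8  9 10 11 12 13 14 15 16 17 18 19 20 21 22
dp  0  -  1  -  2  1  3  2  1  1  2  2  3  2  2  3  2  2  2  3  3  3  3
(- denotes ∞ / unreachable)

3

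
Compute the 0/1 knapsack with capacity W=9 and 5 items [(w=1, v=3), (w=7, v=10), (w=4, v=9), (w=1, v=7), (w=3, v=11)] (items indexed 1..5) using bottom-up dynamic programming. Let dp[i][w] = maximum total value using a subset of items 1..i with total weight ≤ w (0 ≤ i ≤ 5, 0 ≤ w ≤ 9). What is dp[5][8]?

i\w   0   1   2   3   4   5   6   7   8   9
  0   0   0   0   0   0   0   0   0   0   0
  1   0   3   3   3   3   3   3   3   3   3
  2   0   3   3   3   3   3   3  10  13  13
  3   0   3   3   3   9  12  12  12  13  13
  4   0   7  10  10  10  16  19  19  19  20
  5   0   7  10  11  18  21  21  21  27  30

27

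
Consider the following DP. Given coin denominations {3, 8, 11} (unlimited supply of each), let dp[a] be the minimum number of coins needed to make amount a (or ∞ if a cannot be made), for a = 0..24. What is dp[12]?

4

 a  0  1  2  3  4  5  6  7  8  9 10 11 12 13 14 15 16 17 18 19 20 21 22 23 24
dp  0  -  -  1  -  -  2  -  1  3  -  1  4  -  2  5  2  3  6  2  4  7  2  5  3
(- denotes ∞ / unreachable)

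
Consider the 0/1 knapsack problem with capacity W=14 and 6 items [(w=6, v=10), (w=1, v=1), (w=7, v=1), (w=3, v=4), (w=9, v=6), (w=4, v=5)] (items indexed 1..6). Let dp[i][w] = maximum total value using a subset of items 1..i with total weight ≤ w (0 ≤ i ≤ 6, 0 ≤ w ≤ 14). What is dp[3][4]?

1

i\w   0   1   2   3   4   5   6   7   8   9  10  11  12  13  14
  0   0   0   0   0   0   0   0   0   0   0   0   0   0   0   0
  1   0   0   0   0   0   0  10  10  10  10  10  10  10  10  10
  2   0   1   1   1   1   1  10  11  11  11  11  11  11  11  11
  3   0   1   1   1   1   1  10  11  11  11  11  11  11  11  12
  4   0   1   1   4   5   5  10  11  11  14  15  15  15  15  15
  5   0   1   1   4   5   5  10  11  11  14  15  15  15  15  15
  6   0   1   1   4   5   6  10  11  11  14  15  16  16  19  20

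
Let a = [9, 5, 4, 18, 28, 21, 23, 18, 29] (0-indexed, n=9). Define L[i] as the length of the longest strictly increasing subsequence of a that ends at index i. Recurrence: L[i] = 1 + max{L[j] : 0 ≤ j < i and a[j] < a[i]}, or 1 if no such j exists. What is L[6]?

   i    0    1    2    3    4    5    6    7    8
a[i]    9    5    4   18   28   21   23   18   29
L[i]    1    1    1    2    3    3    4    2    5

4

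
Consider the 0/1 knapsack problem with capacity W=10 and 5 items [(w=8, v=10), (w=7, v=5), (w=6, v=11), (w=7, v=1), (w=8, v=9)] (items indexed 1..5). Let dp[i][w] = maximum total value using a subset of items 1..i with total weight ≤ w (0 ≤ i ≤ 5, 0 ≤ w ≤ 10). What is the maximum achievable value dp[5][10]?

11

i\w   0   1   2   3   4   5   6   7   8   9  10
  0   0   0   0   0   0   0   0   0   0   0   0
  1   0   0   0   0   0   0   0   0  10  10  10
  2   0   0   0   0   0   0   0   5  10  10  10
  3   0   0   0   0   0   0  11  11  11  11  11
  4   0   0   0   0   0   0  11  11  11  11  11
  5   0   0   0   0   0   0  11  11  11  11  11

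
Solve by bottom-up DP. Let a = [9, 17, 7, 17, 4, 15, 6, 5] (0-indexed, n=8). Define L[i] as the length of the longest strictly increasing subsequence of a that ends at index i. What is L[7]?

2

   i    0    1    2    3    4    5    6    7
a[i]    9   17    7   17    4   15    6    5
L[i]    1    2    1    2    1    2    2    2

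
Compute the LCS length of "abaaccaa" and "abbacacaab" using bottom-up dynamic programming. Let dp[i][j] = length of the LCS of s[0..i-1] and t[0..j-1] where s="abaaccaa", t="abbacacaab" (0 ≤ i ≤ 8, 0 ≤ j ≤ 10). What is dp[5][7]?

5

   ''  a  b  b  a  c  a  c  a  a  b
''  0  0  0  0  0  0  0  0  0  0  0
 a  0  1  1  1  1  1  1  1  1  1  1
 b  0  1  2  2  2  2  2  2  2  2  2
 a  0  1  2  2  3  3  3  3  3  3  3
 a  0  1  2  2  3  3  4  4  4  4  4
 c  0  1  2  2  3  4  4  5  5  5  5
 c  0  1  2  2  3  4  4  5  5  5  5
 a  0  1  2  2  3  4  5  5  6  6  6
 a  0  1  2  2  3  4  5  5  6  7  7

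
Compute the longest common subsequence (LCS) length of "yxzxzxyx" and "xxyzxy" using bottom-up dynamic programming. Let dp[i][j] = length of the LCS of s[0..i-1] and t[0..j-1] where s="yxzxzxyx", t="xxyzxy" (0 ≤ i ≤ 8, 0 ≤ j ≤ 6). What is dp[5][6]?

3

   ''  x  x  y  z  x  y
''  0  0  0  0  0  0  0
 y  0  0  0  1  1  1  1
 x  0  1  1  1  1  2  2
 z  0  1  1  1  2  2  2
 x  0  1  2  2  2  3  3
 z  0  1  2  2  3  3  3
 x  0  1  2  2  3  4  4
 y  0  1  2  3  3  4  5
 x  0  1  2  3  3  4  5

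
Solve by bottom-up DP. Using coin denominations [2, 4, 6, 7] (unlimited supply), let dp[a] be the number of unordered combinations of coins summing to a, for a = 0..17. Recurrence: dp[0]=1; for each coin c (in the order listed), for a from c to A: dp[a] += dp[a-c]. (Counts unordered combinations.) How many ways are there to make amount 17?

5

after  coin     0     1     2     3     4     5     6     7     8     9    10    11    12    13    14    15    16    17
          2     1     0     1     0     1     0     1     0     1     0     1     0     1     0     1     0     1     0
          4     1     0     1     0     2     0     2     0     3     0     3     0     4     0     4     0     5     0
          6     1     0     1     0     2     0     3     0     4     0     5     0     7     0     8     0    10     0
          7     1     0     1     0     2     0     3     1     4     1     5     2     7     3     9     4    11     5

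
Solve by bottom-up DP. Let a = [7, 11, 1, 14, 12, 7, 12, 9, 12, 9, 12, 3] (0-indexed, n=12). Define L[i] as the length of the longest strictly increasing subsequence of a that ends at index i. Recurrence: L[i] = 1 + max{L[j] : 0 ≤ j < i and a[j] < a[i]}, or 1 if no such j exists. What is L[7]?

3

   i    0    1    2    3    4    5    6    7    8    9   10   11
a[i]    7   11    1   14   12    7   12    9   12    9   12    3
L[i]    1    2    1    3    3    2    3    3    4    3    4    2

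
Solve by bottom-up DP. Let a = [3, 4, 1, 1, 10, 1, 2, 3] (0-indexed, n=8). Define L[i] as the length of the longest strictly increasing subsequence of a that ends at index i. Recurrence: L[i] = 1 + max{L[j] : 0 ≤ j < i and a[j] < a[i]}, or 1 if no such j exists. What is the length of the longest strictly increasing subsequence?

3

   i    0    1    2    3    4    5    6    7
a[i]    3    4    1    1   10    1    2    3
L[i]    1    2    1    1    3    1    2    3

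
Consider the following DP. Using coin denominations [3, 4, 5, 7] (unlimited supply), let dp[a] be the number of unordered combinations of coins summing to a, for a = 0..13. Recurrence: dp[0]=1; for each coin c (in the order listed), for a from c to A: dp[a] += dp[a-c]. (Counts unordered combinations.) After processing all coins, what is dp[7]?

2

after  coin     0     1     2     3     4     5     6     7     8     9    10    11    12    13
          3     1     0     0     1     0     0     1     0     0     1     0     0     1     0
          4     1     0     0     1     1     0     1     1     1     1     1     1     2     1
          5     1     0     0     1     1     1     1     1     2     2     2     2     3     3
          7     1     0     0     1     1     1     1     2     2     2     3     3     4     4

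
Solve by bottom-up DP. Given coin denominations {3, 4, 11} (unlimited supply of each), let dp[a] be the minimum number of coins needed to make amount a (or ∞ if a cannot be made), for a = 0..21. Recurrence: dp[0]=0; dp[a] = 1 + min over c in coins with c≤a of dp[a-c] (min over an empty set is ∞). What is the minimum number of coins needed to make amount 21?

4

 a  0  1  2  3  4  5  6  7  8  9 10 11 12 13 14 15 16 17 18 19 20 21
dp  0  -  -  1  1  -  2  2  2  3  3  1  3  4  2  2  4  3  3  3  4  4
(- denotes ∞ / unreachable)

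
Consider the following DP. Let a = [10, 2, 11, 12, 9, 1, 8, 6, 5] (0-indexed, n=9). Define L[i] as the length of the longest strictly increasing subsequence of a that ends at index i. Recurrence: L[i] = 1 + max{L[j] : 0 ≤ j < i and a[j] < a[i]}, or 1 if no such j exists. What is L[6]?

2

   i    0    1    2    3    4    5    6    7    8
a[i]   10    2   11   12    9    1    8    6    5
L[i]    1    1    2    3    2    1    2    2    2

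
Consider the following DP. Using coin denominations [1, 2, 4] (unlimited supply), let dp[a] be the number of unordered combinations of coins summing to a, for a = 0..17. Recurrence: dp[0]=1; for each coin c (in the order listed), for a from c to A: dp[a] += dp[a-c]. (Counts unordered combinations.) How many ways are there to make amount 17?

after  coin     0     1     2     3     4     5     6     7     8     9    10    11    12    13    14    15    16    17
          1     1     1     1     1     1     1     1     1     1     1     1     1     1     1     1     1     1     1
          2     1     1     2     2     3     3     4     4     5     5     6     6     7     7     8     8     9     9
          4     1     1     2     2     4     4     6     6     9     9    12    12    16    16    20    20    25    25

25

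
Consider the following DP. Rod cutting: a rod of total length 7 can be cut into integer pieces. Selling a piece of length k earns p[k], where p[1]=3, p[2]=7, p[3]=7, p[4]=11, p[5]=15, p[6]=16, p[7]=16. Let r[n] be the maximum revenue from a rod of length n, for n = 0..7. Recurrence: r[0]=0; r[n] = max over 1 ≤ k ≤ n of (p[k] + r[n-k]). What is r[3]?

   n    0    1    2    3    4    5    6    7
r[n]    0    3    7   10   14   17   21   24

10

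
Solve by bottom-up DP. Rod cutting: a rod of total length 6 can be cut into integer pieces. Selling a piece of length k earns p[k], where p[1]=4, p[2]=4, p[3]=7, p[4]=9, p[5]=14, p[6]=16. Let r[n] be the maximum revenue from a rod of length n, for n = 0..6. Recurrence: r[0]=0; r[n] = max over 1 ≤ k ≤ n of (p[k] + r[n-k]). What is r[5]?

20

   n    0    1    2    3    4    5    6
r[n]    0    4    8   12   16   20   24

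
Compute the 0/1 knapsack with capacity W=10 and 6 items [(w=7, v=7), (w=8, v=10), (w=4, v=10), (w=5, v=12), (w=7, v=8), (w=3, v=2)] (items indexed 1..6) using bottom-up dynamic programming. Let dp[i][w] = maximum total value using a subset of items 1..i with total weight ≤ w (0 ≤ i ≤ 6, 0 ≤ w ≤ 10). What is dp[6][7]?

12

i\w   0   1   2   3   4   5   6   7   8   9  10
  0   0   0   0   0   0   0   0   0   0   0   0
  1   0   0   0   0   0   0   0   7   7   7   7
  2   0   0   0   0   0   0   0   7  10  10  10
  3   0   0   0   0  10  10  10  10  10  10  10
  4   0   0   0   0  10  12  12  12  12  22  22
  5   0   0   0   0  10  12  12  12  12  22  22
  6   0   0   0   2  10  12  12  12  14  22  22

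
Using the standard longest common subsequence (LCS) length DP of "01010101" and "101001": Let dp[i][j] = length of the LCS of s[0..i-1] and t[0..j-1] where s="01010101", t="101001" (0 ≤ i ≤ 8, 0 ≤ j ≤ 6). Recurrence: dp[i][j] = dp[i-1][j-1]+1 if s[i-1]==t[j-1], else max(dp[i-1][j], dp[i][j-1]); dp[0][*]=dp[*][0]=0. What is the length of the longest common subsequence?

   ''  1  0  1  0  0  1
''  0  0  0  0  0  0  0
 0  0  0  1  1  1  1  1
 1  0  1  1  2  2  2  2
 0  0  1  2  2  3  3  3
 1  0  1  2  3  3  3  4
 0  0  1  2  3  4  4  4
 1  0  1  2  3  4  4  5
 0  0  1  2  3  4  5  5
 1  0  1  2  3  4  5  6

6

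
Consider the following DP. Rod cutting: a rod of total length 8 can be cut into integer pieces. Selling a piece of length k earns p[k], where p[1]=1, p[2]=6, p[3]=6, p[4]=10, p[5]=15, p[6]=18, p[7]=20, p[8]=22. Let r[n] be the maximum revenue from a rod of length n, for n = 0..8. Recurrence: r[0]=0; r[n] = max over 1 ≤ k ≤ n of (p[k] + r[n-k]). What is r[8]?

24

   n    0    1    2    3    4    5    6    7    8
r[n]    0    1    6    7   12   15   18   21   24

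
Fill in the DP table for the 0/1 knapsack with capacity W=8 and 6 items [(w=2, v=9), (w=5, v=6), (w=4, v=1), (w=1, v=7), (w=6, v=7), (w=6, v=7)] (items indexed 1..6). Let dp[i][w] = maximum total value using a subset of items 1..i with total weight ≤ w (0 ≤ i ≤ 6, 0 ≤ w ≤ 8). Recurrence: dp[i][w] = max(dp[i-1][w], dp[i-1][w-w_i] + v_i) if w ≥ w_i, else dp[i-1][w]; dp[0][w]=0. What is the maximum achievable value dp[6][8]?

22

i\w   0   1   2   3   4   5   6   7   8
  0   0   0   0   0   0   0   0   0   0
  1   0   0   9   9   9   9   9   9   9
  2   0   0   9   9   9   9   9  15  15
  3   0   0   9   9   9   9  10  15  15
  4   0   7   9  16  16  16  16  17  22
  5   0   7   9  16  16  16  16  17  22
  6   0   7   9  16  16  16  16  17  22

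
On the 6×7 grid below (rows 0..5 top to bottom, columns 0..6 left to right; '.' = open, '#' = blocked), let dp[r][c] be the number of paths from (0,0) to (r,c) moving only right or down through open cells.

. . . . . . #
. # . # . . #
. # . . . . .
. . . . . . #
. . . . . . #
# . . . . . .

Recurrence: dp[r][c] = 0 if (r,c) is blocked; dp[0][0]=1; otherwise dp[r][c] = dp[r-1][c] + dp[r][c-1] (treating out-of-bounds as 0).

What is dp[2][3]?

1

r\c   0   1   2   3   4   5   6
  0   1   1   1   1   1   1   0
  1   1   0   1   0   1   2   0
  2   1   0   1   1   2   4   4
  3   1   1   2   3   5   9   0
  4   1   2   4   7  12  21   0
  5   0   2   6  13  25  46  46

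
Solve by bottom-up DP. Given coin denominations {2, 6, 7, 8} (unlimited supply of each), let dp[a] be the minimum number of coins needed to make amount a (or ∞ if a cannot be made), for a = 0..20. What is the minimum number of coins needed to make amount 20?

 a  0  1  2  3  4  5  6  7  8  9 10 11 12 13 14 15 16 17 18 19 20
dp  0  -  1  -  2  -  1  1  1  2  2  3  2  2  2  2  2  3  3  3  3
(- denotes ∞ / unreachable)

3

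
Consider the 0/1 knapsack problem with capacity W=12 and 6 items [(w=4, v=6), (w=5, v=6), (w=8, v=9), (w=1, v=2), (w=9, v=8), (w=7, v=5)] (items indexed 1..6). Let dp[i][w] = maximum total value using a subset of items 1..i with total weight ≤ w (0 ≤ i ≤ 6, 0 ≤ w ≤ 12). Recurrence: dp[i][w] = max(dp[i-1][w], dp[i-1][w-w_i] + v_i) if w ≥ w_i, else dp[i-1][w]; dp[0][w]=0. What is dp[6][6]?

i\w   0   1   2   3   4   5   6   7   8   9  10  11  12
  0   0   0   0   0   0   0   0   0   0   0   0   0   0
  1   0   0   0   0   6   6   6   6   6   6   6   6   6
  2   0   0   0   0   6   6   6   6   6  12  12  12  12
  3   0   0   0   0   6   6   6   6   9  12  12  12  15
  4   0   2   2   2   6   8   8   8   9  12  14  14  15
  5   0   2   2   2   6   8   8   8   9  12  14  14  15
  6   0   2   2   2   6   8   8   8   9  12  14  14  15

8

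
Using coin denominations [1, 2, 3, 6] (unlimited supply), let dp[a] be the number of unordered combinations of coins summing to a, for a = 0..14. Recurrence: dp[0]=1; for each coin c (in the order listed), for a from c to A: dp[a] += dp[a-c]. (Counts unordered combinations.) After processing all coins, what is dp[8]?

after  coin     0     1     2     3     4     5     6     7     8     9    10    11    12    13    14
          1     1     1     1     1     1     1     1     1     1     1     1     1     1     1     1
          2     1     1     2     2     3     3     4     4     5     5     6     6     7     7     8
          3     1     1     2     3     4     5     7     8    10    12    14    16    19    21    24
          6     1     1     2     3     4     5     8     9    12    15    18    21    27    30    36

12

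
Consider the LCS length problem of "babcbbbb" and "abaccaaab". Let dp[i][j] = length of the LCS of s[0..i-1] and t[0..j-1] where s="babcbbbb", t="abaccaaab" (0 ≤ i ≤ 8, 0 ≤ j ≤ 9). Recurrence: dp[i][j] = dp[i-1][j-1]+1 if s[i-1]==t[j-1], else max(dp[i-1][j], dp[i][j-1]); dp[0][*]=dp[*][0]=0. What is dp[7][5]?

3

   ''  a  b  a  c  c  a  a  a  b
''  0  0  0  0  0  0  0  0  0  0
 b  0  0  1  1  1  1  1  1  1  1
 a  0  1  1  2  2  2  2  2  2  2
 b  0  1  2  2  2  2  2  2  2  3
 c  0  1  2  2  3  3  3  3  3  3
 b  0  1  2  2  3  3  3  3  3  4
 b  0  1  2  2  3  3  3  3  3  4
 b  0  1  2  2  3  3  3  3  3  4
 b  0  1  2  2  3  3  3  3  3  4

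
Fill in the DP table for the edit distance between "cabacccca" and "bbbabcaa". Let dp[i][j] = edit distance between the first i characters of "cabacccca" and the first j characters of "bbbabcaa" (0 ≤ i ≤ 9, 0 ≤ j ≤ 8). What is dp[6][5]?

   ''  b  b  b  a  b  c  a  a
''  0  1  2  3  4  5  6  7  8
 c  1  1  2  3  4  5  5  6  7
 a  2  2  2  3  3  4  5  5  6
 b  3  2  2  2  3  3  4  5  6
 a  4  3  3  3  2  3  4  4  5
 c  5  4  4  4  3  3  3  4  5
 c  6  5  5  5  4  4  3  4  5
 c  7  6  6  6  5  5  4  4  5
 c  8  7  7  7  6  6  5  5  5
 a  9  8  8  8  7  7  6  5  5

4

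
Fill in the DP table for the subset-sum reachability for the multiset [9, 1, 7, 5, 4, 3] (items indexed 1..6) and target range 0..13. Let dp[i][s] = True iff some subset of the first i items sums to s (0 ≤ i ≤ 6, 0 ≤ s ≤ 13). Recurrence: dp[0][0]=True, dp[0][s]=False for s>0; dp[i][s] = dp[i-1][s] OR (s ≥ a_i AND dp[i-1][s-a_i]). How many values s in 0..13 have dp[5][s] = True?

12

i\s   0   1   2   3   4   5   6   7   8   9  10  11  12  13
  0   T   F   F   F   F   F   F   F   F   F   F   F   F   F
  1   T   F   F   F   F   F   F   F   F   T   F   F   F   F
  2   T   T   F   F   F   F   F   F   F   T   T   F   F   F
  3   T   T   F   F   F   F   F   T   T   T   T   F   F   F
  4   T   T   F   F   F   T   T   T   T   T   T   F   T   T
  5   T   T   F   F   T   T   T   T   T   T   T   T   T   T
  6   T   T   F   T   T   T   T   T   T   T   T   T   T   T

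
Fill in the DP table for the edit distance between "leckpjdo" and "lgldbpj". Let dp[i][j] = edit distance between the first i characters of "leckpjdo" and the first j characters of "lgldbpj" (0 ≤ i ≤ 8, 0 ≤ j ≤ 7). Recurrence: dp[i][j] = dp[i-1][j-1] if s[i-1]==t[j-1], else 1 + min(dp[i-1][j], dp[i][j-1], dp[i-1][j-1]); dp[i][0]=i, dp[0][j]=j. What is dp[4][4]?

   ''  l  g  l  d  b  p  j
''  0  1  2  3  4  5  6  7
 l  1  0  1  2  3  4  5  6
 e  2  1  1  2  3  4  5  6
 c  3  2  2  2  3  4  5  6
 k  4  3  3  3  3  4  5  6
 p  5  4  4  4  4  4  4  5
 j  6  5  5  5  5  5  5  4
 d  7  6  6  6  5  6  6  5
 o  8  7  7  7  6  6  7  6

3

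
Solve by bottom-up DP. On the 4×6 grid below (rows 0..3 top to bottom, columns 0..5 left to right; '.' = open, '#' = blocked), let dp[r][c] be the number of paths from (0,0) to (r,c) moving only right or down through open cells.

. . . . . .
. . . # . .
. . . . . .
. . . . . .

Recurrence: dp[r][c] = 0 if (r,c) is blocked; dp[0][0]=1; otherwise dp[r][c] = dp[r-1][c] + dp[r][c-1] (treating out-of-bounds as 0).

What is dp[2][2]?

6

r\c   0   1   2   3   4   5
  0   1   1   1   1   1   1
  1   1   2   3   0   1   2
  2   1   3   6   6   7   9
  3   1   4  10  16  23  32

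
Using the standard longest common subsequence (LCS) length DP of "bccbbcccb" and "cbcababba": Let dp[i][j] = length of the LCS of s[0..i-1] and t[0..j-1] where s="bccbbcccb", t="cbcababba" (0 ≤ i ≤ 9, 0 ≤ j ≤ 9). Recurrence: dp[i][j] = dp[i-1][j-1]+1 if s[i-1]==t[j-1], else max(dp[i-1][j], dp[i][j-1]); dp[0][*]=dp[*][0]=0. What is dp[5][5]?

   ''  c  b  c  a  b  a  b  b  a
''  0  0  0  0  0  0  0  0  0  0
 b  0  0  1  1  1  1  1  1  1  1
 c  0  1  1  2  2  2  2  2  2  2
 c  0  1  1  2  2  2  2  2  2  2
 b  0  1  2  2  2  3  3  3  3  3
 b  0  1  2  2  2  3  3  4  4  4
 c  0  1  2  3  3  3  3  4  4  4
 c  0  1  2  3  3  3  3  4  4  4
 c  0  1  2  3  3  3  3  4  4  4
 b  0  1  2  3  3  4  4  4  5  5

3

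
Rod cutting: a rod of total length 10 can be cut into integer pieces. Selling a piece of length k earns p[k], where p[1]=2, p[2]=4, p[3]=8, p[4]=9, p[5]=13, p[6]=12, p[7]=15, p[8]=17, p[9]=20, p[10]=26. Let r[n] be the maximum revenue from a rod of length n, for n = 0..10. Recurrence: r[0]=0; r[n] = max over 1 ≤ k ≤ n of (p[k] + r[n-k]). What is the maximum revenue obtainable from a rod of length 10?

   n    0    1    2    3    4    5    6    7    8    9   10
r[n]    0    2    4    8   10   13   16   18   21   24   26

26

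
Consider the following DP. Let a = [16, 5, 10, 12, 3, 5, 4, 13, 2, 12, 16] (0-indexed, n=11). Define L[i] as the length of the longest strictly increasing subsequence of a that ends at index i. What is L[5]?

   i    0    1    2    3    4    5    6    7    8    9   10
a[i]   16    5   10   12    3    5    4   13    2   12   16
L[i]    1    1    2    3    1    2    2    4    1    3    5

2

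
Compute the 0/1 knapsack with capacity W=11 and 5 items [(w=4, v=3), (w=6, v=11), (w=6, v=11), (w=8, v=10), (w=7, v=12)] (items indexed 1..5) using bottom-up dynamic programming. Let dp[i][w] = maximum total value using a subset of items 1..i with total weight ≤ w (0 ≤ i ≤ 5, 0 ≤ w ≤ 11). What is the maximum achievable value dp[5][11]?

i\w   0   1   2   3   4   5   6   7   8   9  10  11
  0   0   0   0   0   0   0   0   0   0   0   0   0
  1   0   0   0   0   3   3   3   3   3   3   3   3
  2   0   0   0   0   3   3  11  11  11  11  14  14
  3   0   0   0   0   3   3  11  11  11  11  14  14
  4   0   0   0   0   3   3  11  11  11  11  14  14
  5   0   0   0   0   3   3  11  12  12  12  14  15

15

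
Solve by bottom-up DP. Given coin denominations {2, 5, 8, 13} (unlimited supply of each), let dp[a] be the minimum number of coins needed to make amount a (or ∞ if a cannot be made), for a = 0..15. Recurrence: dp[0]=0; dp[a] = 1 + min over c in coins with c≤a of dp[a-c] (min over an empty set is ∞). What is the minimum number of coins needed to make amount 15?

2

 a  0  1  2  3  4  5  6  7  8  9 10 11 12 13 14 15
dp  0  -  1  -  2  1  3  2  1  3  2  4  3  1  4  2
(- denotes ∞ / unreachable)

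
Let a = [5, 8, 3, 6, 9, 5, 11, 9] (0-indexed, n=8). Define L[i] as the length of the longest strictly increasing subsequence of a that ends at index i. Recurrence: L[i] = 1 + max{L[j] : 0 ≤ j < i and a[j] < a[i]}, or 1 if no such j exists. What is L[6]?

   i    0    1    2    3    4    5    6    7
a[i]    5    8    3    6    9    5   11    9
L[i]    1    2    1    2    3    2    4    3

4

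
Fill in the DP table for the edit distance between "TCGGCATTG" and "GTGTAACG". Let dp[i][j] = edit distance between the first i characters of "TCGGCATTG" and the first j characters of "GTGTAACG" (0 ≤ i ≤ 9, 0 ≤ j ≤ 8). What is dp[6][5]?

   ''  G  T  G  T  A  A  C  G
''  0  1  2  3  4  5  6  7  8
 T  1  1  1  2  3  4  5  6  7
 C  2  2  2  2  3  4  5  5  6
 G  3  2  3  2  3  4  5  6  5
 G  4  3  3  3  3  4  5  6  6
 C  5  4  4  4  4  4  5  5  6
 A  6  5  5  5  5  4  4  5  6
 T  7  6  5  6  5  5  5  5  6
 T  8  7  6  6  6  6  6  6  6
 G  9  8  7  6  7  7  7  7  6

4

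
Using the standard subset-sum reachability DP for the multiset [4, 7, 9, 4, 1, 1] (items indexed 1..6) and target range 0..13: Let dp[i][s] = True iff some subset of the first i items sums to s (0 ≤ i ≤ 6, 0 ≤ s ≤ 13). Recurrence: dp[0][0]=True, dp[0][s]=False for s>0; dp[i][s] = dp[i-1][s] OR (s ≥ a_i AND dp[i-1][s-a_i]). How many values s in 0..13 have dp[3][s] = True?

6

i\s   0   1   2   3   4   5   6   7   8   9  10  11  12  13
  0   T   F   F   F   F   F   F   F   F   F   F   F   F   F
  1   T   F   F   F   T   F   F   F   F   F   F   F   F   F
  2   T   F   F   F   T   F   F   T   F   F   F   T   F   F
  3   T   F   F   F   T   F   F   T   F   T   F   T   F   T
  4   T   F   F   F   T   F   F   T   T   T   F   T   F   T
  5   T   T   F   F   T   T   F   T   T   T   T   T   T   T
  6   T   T   T   F   T   T   T   T   T   T   T   T   T   T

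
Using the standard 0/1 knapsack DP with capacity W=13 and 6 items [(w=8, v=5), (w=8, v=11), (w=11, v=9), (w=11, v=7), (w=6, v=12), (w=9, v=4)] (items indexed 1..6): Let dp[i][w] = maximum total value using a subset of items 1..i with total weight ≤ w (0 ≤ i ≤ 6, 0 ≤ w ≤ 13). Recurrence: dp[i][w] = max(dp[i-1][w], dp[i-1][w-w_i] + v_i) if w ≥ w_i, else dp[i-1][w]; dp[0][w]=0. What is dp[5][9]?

i\w   0   1   2   3   4   5   6   7   8   9  10  11  12  13
  0   0   0   0   0   0   0   0   0   0   0   0   0   0   0
  1   0   0   0   0   0   0   0   0   5   5   5   5   5   5
  2   0   0   0   0   0   0   0   0  11  11  11  11  11  11
  3   0   0   0   0   0   0   0   0  11  11  11  11  11  11
  4   0   0   0   0   0   0   0   0  11  11  11  11  11  11
  5   0   0   0   0   0   0  12  12  12  12  12  12  12  12
  6   0   0   0   0   0   0  12  12  12  12  12  12  12  12

12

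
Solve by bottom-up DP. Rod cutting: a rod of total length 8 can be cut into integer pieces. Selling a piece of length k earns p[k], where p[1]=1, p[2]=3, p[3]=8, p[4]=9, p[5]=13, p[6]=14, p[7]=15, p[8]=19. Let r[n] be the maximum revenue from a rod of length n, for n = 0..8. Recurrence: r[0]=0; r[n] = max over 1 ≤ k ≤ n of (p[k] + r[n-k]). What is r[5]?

13

   n    0    1    2    3    4    5    6    7    8
r[n]    0    1    3    8    9   13   16   17   21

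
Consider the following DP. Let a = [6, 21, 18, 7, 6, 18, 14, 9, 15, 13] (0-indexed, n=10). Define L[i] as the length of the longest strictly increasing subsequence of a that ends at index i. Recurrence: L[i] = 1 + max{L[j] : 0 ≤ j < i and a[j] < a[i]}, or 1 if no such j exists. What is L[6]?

3

   i    0    1    2    3    4    5    6    7    8    9
a[i]    6   21   18    7    6   18   14    9   15   13
L[i]    1    2    2    2    1    3    3    3    4    4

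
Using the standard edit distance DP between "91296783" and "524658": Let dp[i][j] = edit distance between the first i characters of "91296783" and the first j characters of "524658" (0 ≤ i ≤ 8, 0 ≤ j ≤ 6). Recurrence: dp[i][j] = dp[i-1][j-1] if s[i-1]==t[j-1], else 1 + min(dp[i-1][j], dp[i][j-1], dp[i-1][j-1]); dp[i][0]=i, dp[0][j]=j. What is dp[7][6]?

   ''  5  2  4  6  5  8
''  0  1  2  3  4  5  6
 9  1  1  2  3  4  5  6
 1  2  2  2  3  4  5  6
 2  3  3  2  3  4  5  6
 9  4  4  3  3  4  5  6
 6  5  5  4  4  3  4  5
 7  6  6  5  5  4  4  5
 8  7  7  6  6  5  5  4
 3  8  8  7  7  6  6  5

4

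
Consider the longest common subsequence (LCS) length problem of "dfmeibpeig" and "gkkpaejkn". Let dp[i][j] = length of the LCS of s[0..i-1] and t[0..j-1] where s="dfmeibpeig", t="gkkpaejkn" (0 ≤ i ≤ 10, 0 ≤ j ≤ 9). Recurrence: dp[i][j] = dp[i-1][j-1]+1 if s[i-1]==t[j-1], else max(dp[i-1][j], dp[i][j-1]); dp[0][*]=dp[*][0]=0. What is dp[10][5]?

   ''  g  k  k  p  a  e  j  k  n
''  0  0  0  0  0  0  0  0  0  0
 d  0  0  0  0  0  0  0  0  0  0
 f  0  0  0  0  0  0  0  0  0  0
 m  0  0  0  0  0  0  0  0  0  0
 e  0  0  0  0  0  0  1  1  1  1
 i  0  0  0  0  0  0  1  1  1  1
 b  0  0  0  0  0  0  1  1  1  1
 p  0  0  0  0  1  1  1  1  1  1
 e  0  0  0  0  1  1  2  2  2  2
 i  0  0  0  0  1  1  2  2  2  2
 g  0  1  1  1  1  1  2  2  2  2

1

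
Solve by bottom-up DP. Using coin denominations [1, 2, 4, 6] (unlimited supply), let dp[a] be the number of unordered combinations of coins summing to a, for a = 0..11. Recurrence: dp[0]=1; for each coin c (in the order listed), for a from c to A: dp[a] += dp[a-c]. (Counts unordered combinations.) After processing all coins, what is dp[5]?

4

after  coin     0     1     2     3     4     5     6     7     8     9    10    11
          1     1     1     1     1     1     1     1     1     1     1     1     1
          2     1     1     2     2     3     3     4     4     5     5     6     6
          4     1     1     2     2     4     4     6     6     9     9    12    12
          6     1     1     2     2     4     4     7     7    11    11    16    16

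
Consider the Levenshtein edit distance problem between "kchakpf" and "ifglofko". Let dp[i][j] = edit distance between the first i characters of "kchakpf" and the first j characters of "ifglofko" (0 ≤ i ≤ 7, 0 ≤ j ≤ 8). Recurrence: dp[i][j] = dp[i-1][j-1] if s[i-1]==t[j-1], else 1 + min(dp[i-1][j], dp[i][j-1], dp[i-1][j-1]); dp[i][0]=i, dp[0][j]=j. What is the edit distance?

   ''  i  f  g  l  o  f  k  o
''  0  1  2  3  4  5  6  7  8
 k  1  1  2  3  4  5  6  6  7
 c  2  2  2  3  4  5  6  7  7
 h  3  3  3  3  4  5  6  7  8
 a  4  4  4  4  4  5  6  7  8
 k  5  5  5  5  5  5  6  6  7
 p  6  6  6  6  6  6  6  7  7
 f  7  7  6  7  7  7  6  7  8

8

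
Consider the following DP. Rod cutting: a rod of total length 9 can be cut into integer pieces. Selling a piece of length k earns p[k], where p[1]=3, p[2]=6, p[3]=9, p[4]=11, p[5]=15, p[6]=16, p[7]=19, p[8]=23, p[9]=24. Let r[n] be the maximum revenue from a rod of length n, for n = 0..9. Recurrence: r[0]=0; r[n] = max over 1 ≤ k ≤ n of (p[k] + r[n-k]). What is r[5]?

15

   n    0    1    2    3    4    5    6    7    8    9
r[n]    0    3    6    9   12   15   18   21   24   27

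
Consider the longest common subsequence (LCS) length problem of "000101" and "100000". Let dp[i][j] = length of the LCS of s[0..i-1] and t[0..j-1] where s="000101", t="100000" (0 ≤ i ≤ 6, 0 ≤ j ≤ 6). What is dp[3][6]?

3

   ''  1  0  0  0  0  0
''  0  0  0  0  0  0  0
 0  0  0  1  1  1  1  1
 0  0  0  1  2  2  2  2
 0  0  0  1  2  3  3  3
 1  0  1  1  2  3  3  3
 0  0  1  2  2  3  4  4
 1  0  1  2  2  3  4  4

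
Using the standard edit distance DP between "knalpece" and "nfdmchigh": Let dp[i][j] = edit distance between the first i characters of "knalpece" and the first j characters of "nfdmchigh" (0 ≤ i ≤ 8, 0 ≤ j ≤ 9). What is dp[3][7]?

7

   ''  n  f  d  m  c  h  i  g  h
''  0  1  2  3  4  5  6  7  8  9
 k  1  1  2  3  4  5  6  7  8  9
 n  2  1  2  3  4  5  6  7  8  9
 a  3  2  2  3  4  5  6  7  8  9
 l  4  3  3  3  4  5  6  7  8  9
 p  5  4  4  4  4  5  6  7  8  9
 e  6  5  5  5  5  5  6  7  8  9
 c  7  6  6  6  6  5  6  7  8  9
 e  8  7  7  7  7  6  6  7  8  9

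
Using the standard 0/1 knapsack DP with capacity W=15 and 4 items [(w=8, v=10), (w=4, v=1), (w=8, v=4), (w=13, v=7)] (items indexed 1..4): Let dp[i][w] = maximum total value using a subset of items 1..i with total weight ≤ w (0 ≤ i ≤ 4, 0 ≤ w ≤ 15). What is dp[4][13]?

i\w   0   1   2   3   4   5   6   7   8   9  10  11  12  13  14  15
  0   0   0   0   0   0   0   0   0   0   0   0   0   0   0   0   0
  1   0   0   0   0   0   0   0   0  10  10  10  10  10  10  10  10
  2   0   0   0   0   1   1   1   1  10  10  10  10  11  11  11  11
  3   0   0   0   0   1   1   1   1  10  10  10  10  11  11  11  11
  4   0   0   0   0   1   1   1   1  10  10  10  10  11  11  11  11

11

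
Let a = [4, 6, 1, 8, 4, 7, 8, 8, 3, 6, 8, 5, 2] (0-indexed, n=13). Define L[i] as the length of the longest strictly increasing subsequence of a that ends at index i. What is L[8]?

2

   i    0    1    2    3    4    5    6    7    8    9   10   11   12
a[i]    4    6    1    8    4    7    8    8    3    6    8    5    2
L[i]    1    2    1    3    2    3    4    4    2    3    4    3    2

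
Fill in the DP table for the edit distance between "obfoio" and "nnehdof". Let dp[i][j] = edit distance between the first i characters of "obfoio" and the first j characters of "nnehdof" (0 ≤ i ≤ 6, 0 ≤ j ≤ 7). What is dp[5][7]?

   ''  n  n  e  h  d  o  f
''  0  1  2  3  4  5  6  7
 o  1  1  2  3  4  5  5  6
 b  2  2  2  3  4  5  6  6
 f  3  3  3  3  4  5  6  6
 o  4  4  4  4  4  5  5  6
 i  5  5  5  5  5  5  6  6
 o  6  6  6  6  6  6  5  6

6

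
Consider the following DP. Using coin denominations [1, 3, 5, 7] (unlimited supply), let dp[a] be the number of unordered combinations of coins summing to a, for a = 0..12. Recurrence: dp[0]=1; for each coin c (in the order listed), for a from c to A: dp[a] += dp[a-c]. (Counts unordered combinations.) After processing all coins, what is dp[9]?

after  coin     0     1     2     3     4     5     6     7     8     9    10    11    12
          1     1     1     1     1     1     1     1     1     1     1     1     1     1
          3     1     1     1     2     2     2     3     3     3     4     4     4     5
          5     1     1     1     2     2     3     4     4     5     6     7     8     9
          7     1     1     1     2     2     3     4     5     6     7     9    10    12

7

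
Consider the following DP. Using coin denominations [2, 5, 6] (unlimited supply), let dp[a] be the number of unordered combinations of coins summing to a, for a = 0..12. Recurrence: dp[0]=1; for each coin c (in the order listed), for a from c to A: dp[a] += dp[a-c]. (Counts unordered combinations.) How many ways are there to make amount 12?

after  coin     0     1     2     3     4     5     6     7     8     9    10    11    12
          2     1     0     1     0     1     0     1     0     1     0     1     0     1
          5     1     0     1     0     1     1     1     1     1     1     2     1     2
          6     1     0     1     0     1     1     2     1     2     1     3     2     4

4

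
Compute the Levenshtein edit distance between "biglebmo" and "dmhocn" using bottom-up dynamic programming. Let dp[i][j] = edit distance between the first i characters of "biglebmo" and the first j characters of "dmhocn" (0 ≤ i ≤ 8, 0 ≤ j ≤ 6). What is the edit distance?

   ''  d  m  h  o  c  n
''  0  1  2  3  4  5  6
 b  1  1  2  3  4  5  6
 i  2  2  2  3  4  5  6
 g  3  3  3  3  4  5  6
 l  4  4  4  4  4  5  6
 e  5  5  5  5  5  5  6
 b  6  6  6  6  6  6  6
 m  7  7  6  7  7  7  7
 o  8  8  7  7  7  8  8

8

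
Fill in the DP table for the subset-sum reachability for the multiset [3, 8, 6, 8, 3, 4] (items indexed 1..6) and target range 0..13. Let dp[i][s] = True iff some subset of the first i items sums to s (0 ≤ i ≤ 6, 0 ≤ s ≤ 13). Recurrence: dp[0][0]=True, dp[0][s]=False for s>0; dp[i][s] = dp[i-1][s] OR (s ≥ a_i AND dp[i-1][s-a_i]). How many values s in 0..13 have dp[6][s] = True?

11

i\s   0   1   2   3   4   5   6   7   8   9  10  11  12  13
  0   T   F   F   F   F   F   F   F   F   F   F   F   F   F
  1   T   F   F   T   F   F   F   F   F   F   F   F   F   F
  2   T   F   F   T   F   F   F   F   T   F   F   T   F   F
  3   T   F   F   T   F   F   T   F   T   T   F   T   F   F
  4   T   F   F   T   F   F   T   F   T   T   F   T   F   F
  5   T   F   F   T   F   F   T   F   T   T   F   T   T   F
  6   T   F   F   T   T   F   T   T   T   T   T   T   T   T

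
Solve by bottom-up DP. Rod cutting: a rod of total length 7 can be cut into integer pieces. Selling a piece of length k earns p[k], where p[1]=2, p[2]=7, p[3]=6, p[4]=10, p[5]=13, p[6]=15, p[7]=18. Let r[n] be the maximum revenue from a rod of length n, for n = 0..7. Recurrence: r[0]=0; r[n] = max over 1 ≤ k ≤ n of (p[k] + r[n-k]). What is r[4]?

14

   n    0    1    2    3    4    5    6    7
r[n]    0    2    7    9   14   16   21   23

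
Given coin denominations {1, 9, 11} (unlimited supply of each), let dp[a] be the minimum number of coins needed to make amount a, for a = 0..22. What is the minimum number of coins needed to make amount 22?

2

 a  0  1  2  3  4  5  6  7  8  9 10 11 12 13 14 15 16 17 18 19 20 21 22
dp  0  1  2  3  4  5  6  7  8  1  2  1  2  3  4  5  6  7  2  3  2  3  2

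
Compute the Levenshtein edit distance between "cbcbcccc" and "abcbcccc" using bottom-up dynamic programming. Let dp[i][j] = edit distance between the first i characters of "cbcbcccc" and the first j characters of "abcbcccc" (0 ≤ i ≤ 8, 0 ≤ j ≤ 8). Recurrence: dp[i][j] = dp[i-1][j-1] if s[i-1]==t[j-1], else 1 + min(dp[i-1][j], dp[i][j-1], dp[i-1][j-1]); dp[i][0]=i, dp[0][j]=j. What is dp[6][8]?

3

   ''  a  b  c  b  c  c  c  c
''  0  1  2  3  4  5  6  7  8
 c  1  1  2  2  3  4  5  6  7
 b  2  2  1  2  2  3  4  5  6
 c  3  3  2  1  2  2  3  4  5
 b  4  4  3  2  1  2  3  4  5
 c  5  5  4  3  2  1  2  3  4
 c  6  6  5  4  3  2  1  2  3
 c  7  7  6  5  4  3  2  1  2
 c  8  8  7  6  5  4  3  2  1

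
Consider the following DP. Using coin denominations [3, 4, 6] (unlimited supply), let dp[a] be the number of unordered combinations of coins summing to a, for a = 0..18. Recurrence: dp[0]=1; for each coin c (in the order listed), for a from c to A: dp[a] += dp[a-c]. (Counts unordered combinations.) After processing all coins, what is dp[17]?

2

after  coin     0     1     2     3     4     5     6     7     8     9    10    11    12    13    14    15    16    17    18
          3     1     0     0     1     0     0     1     0     0     1     0     0     1     0     0     1     0     0     1
          4     1     0     0     1     1     0     1     1     1     1     1     1     2     1     1     2     2     1     2
          6     1     0     0     1     1     0     2     1     1     2     2     1     4     2     2     4     4     2     6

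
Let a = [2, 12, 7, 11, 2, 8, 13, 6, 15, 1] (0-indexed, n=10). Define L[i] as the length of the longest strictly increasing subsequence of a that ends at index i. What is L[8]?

   i    0    1    2    3    4    5    6    7    8    9
a[i]    2   12    7   11    2    8   13    6   15    1
L[i]    1    2    2    3    1    3    4    2    5    1

5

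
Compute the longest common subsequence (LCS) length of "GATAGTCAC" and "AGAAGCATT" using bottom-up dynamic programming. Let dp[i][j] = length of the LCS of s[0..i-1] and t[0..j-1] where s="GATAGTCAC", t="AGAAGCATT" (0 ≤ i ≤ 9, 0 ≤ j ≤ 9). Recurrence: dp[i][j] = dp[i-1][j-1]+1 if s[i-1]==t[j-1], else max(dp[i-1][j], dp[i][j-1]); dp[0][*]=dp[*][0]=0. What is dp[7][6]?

5

   ''  A  G  A  A  G  C  A  T  T
''  0  0  0  0  0  0  0  0  0  0
 G  0  0  1  1  1  1  1  1  1  1
 A  0  1  1  2  2  2  2  2  2  2
 T  0  1  1  2  2  2  2  2  3  3
 A  0  1  1  2  3  3  3  3  3  3
 G  0  1  2  2  3  4  4  4  4  4
 T  0  1  2  2  3  4  4  4  5  5
 C  0  1  2  2  3  4  5  5  5  5
 A  0  1  2  3  3  4  5  6  6  6
 C  0  1  2  3  3  4  5  6  6  6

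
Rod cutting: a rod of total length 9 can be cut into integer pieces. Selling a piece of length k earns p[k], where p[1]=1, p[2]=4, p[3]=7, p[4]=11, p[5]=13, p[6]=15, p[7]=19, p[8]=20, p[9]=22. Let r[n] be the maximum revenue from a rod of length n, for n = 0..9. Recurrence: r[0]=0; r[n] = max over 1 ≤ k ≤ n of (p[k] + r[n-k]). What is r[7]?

19

   n    0    1    2    3    4    5    6    7    8    9
r[n]    0    1    4    7   11   13   15   19   22   24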